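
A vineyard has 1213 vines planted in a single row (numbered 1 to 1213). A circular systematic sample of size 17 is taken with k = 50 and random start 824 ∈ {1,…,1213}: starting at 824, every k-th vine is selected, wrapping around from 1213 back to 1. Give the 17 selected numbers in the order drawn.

Selection 1: 824
Selection 2: 824 + 50 = 874
Selection 3: 874 + 50 = 924
Selection 4: 924 + 50 = 974
Selection 5: 974 + 50 = 1024
Selection 6: 1024 + 50 = 1074
Selection 7: 1074 + 50 = 1124
Selection 8: 1124 + 50 = 1174
Selection 9: 1174 + 50 = 1224 → 1224 − 1213 = 11
Selection 10: 11 + 50 = 61
Selection 11: 61 + 50 = 111
Selection 12: 111 + 50 = 161
Selection 13: 161 + 50 = 211
Selection 14: 211 + 50 = 261
Selection 15: 261 + 50 = 311
Selection 16: 311 + 50 = 361
Selection 17: 361 + 50 = 411

824, 874, 924, 974, 1024, 1074, 1124, 1174, 11, 61, 111, 161, 211, 261, 311, 361, 411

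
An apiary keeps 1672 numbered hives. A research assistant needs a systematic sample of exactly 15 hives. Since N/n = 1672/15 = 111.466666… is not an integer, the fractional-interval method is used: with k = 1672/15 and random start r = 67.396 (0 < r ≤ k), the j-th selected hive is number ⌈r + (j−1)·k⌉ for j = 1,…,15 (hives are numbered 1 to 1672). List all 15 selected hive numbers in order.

j=1: r + 0k = 67.396 → ⌈·⌉ = 68
j=2: r + 1k = 178.862666… → ⌈·⌉ = 179
j=3: r + 2k = 290.329333… → ⌈·⌉ = 291
j=4: r + 3k = 401.796 → ⌈·⌉ = 402
j=5: r + 4k = 513.262666… → ⌈·⌉ = 514
j=6: r + 5k = 624.729333… → ⌈·⌉ = 625
j=7: r + 6k = 736.196 → ⌈·⌉ = 737
j=8: r + 7k = 847.662666… → ⌈·⌉ = 848
j=9: r + 8k = 959.129333… → ⌈·⌉ = 960
j=10: r + 9k = 1070.596 → ⌈·⌉ = 1071
j=11: r + 10k = 1182.062666… → ⌈·⌉ = 1183
j=12: r + 11k = 1293.529333… → ⌈·⌉ = 1294
j=13: r + 12k = 1404.996 → ⌈·⌉ = 1405
j=14: r + 13k = 1516.462666… → ⌈·⌉ = 1517
j=15: r + 14k = 1627.929333… → ⌈·⌉ = 1628

68, 179, 291, 402, 514, 625, 737, 848, 960, 1071, 1183, 1294, 1405, 1517, 1628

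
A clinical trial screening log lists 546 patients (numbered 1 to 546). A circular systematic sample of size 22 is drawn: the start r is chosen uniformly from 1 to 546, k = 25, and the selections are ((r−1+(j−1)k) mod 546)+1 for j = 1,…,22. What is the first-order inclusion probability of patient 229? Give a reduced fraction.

11/273

For each position j, as r ranges over 1…546 the j-th selection hits every patient exactly once, so patient 229 is selected for exactly 22 of the 546 starts.
Inclusion probability = 22/546 = 11/273.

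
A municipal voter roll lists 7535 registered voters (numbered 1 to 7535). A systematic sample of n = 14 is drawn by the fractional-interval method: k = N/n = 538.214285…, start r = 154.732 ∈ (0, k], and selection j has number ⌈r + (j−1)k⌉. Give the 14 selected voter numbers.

j=1: r + 0k = 154.732 → ⌈·⌉ = 155
j=2: r + 1k = 692.946285… → ⌈·⌉ = 693
j=3: r + 2k = 1231.160571… → ⌈·⌉ = 1232
j=4: r + 3k = 1769.374857… → ⌈·⌉ = 1770
j=5: r + 4k = 2307.589142… → ⌈·⌉ = 2308
j=6: r + 5k = 2845.803428… → ⌈·⌉ = 2846
j=7: r + 6k = 3384.017714… → ⌈·⌉ = 3385
j=8: r + 7k = 3922.232 → ⌈·⌉ = 3923
j=9: r + 8k = 4460.446285… → ⌈·⌉ = 4461
j=10: r + 9k = 4998.660571… → ⌈·⌉ = 4999
j=11: r + 10k = 5536.874857… → ⌈·⌉ = 5537
j=12: r + 11k = 6075.089142… → ⌈·⌉ = 6076
j=13: r + 12k = 6613.303428… → ⌈·⌉ = 6614
j=14: r + 13k = 7151.517714… → ⌈·⌉ = 7152

155, 693, 1232, 1770, 2308, 2846, 3385, 3923, 4461, 4999, 5537, 6076, 6614, 7152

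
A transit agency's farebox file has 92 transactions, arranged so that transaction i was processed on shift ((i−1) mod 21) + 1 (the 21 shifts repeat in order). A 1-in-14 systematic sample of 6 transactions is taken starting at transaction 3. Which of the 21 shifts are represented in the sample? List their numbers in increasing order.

Consecutive selections differ by k = 14, so their shift numbers differ by 14 mod 21 = 14.
gcd(14, 21) = 7, so the sample visits 21/7 = 3 distinct residues mod 21.
Start 3 is shift 3; the shifts hit are 3, 10, 17.

3, 10, 17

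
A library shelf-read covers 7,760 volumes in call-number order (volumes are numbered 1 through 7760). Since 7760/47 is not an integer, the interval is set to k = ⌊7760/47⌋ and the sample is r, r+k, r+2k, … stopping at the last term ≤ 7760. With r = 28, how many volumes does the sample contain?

47

k = ⌊7760/47⌋ = 165
Achieved size = ⌊(7760 − 28)/165⌋ + 1 = ⌊7732/165⌋ + 1 = 46 + 1 = 47
(last selection: 28 + 46×165 = 7618 ≤ 7760; next would be 7783 > 7760)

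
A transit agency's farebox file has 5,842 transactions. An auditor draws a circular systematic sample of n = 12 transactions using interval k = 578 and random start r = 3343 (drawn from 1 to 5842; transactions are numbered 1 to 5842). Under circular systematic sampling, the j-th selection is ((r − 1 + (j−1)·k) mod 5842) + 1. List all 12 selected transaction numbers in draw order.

Selection 1: 3343
Selection 2: 3343 + 578 = 3921
Selection 3: 3921 + 578 = 4499
Selection 4: 4499 + 578 = 5077
Selection 5: 5077 + 578 = 5655
Selection 6: 5655 + 578 = 6233 → 6233 − 5842 = 391
Selection 7: 391 + 578 = 969
Selection 8: 969 + 578 = 1547
Selection 9: 1547 + 578 = 2125
Selection 10: 2125 + 578 = 2703
Selection 11: 2703 + 578 = 3281
Selection 12: 3281 + 578 = 3859

3343, 3921, 4499, 5077, 5655, 391, 969, 1547, 2125, 2703, 3281, 3859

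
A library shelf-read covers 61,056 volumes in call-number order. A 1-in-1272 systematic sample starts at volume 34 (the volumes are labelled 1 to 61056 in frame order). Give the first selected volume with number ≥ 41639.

k = 1272
Steps past start: ⌈(41639 − 34)/1272⌉ = ⌈41605/1272⌉ = 33
Selected volume: 34 + 33×1272 = 42010

42010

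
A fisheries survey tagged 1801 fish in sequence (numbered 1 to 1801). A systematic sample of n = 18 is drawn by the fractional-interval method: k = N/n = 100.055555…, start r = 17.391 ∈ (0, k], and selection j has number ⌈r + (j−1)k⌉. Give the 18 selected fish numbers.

j=1: r + 0k = 17.391 → ⌈·⌉ = 18
j=2: r + 1k = 117.446555… → ⌈·⌉ = 118
j=3: r + 2k = 217.502111… → ⌈·⌉ = 218
j=4: r + 3k = 317.557666… → ⌈·⌉ = 318
j=5: r + 4k = 417.613222… → ⌈·⌉ = 418
j=6: r + 5k = 517.668777… → ⌈·⌉ = 518
j=7: r + 6k = 617.724333… → ⌈·⌉ = 618
j=8: r + 7k = 717.779888… → ⌈·⌉ = 718
j=9: r + 8k = 817.835444… → ⌈·⌉ = 818
j=10: r + 9k = 917.891 → ⌈·⌉ = 918
j=11: r + 10k = 1017.946555… → ⌈·⌉ = 1018
j=12: r + 11k = 1118.002111… → ⌈·⌉ = 1119
j=13: r + 12k = 1218.057666… → ⌈·⌉ = 1219
j=14: r + 13k = 1318.113222… → ⌈·⌉ = 1319
j=15: r + 14k = 1418.168777… → ⌈·⌉ = 1419
j=16: r + 15k = 1518.224333… → ⌈·⌉ = 1519
j=17: r + 16k = 1618.279888… → ⌈·⌉ = 1619
j=18: r + 17k = 1718.335444… → ⌈·⌉ = 1719

18, 118, 218, 318, 418, 518, 618, 718, 818, 918, 1018, 1119, 1219, 1319, 1419, 1519, 1619, 1719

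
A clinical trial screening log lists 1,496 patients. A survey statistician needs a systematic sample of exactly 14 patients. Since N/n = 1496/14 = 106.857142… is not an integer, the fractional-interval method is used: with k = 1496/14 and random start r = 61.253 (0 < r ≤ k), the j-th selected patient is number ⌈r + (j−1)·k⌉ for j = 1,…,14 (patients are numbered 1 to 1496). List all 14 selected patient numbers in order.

j=1: r + 0k = 61.253 → ⌈·⌉ = 62
j=2: r + 1k = 168.110142… → ⌈·⌉ = 169
j=3: r + 2k = 274.967285… → ⌈·⌉ = 275
j=4: r + 3k = 381.824428… → ⌈·⌉ = 382
j=5: r + 4k = 488.681571… → ⌈·⌉ = 489
j=6: r + 5k = 595.538714… → ⌈·⌉ = 596
j=7: r + 6k = 702.395857… → ⌈·⌉ = 703
j=8: r + 7k = 809.253 → ⌈·⌉ = 810
j=9: r + 8k = 916.110142… → ⌈·⌉ = 917
j=10: r + 9k = 1022.967285… → ⌈·⌉ = 1023
j=11: r + 10k = 1129.824428… → ⌈·⌉ = 1130
j=12: r + 11k = 1236.681571… → ⌈·⌉ = 1237
j=13: r + 12k = 1343.538714… → ⌈·⌉ = 1344
j=14: r + 13k = 1450.395857… → ⌈·⌉ = 1451

62, 169, 275, 382, 489, 596, 703, 810, 917, 1023, 1130, 1237, 1344, 1451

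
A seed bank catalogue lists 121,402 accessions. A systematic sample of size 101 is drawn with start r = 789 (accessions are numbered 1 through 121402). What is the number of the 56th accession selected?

66899

k = 121402/101 = 1202
56th selection = r + (56−1)·k = 789 + 55×1202 = 789 + 66110 = 66899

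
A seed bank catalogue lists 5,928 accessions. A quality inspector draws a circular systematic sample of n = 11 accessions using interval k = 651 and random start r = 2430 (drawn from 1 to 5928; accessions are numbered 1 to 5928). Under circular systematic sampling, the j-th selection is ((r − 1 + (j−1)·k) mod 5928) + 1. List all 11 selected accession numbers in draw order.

2430, 3081, 3732, 4383, 5034, 5685, 408, 1059, 1710, 2361, 3012

Selection 1: 2430
Selection 2: 2430 + 651 = 3081
Selection 3: 3081 + 651 = 3732
Selection 4: 3732 + 651 = 4383
Selection 5: 4383 + 651 = 5034
Selection 6: 5034 + 651 = 5685
Selection 7: 5685 + 651 = 6336 → 6336 − 5928 = 408
Selection 8: 408 + 651 = 1059
Selection 9: 1059 + 651 = 1710
Selection 10: 1710 + 651 = 2361
Selection 11: 2361 + 651 = 3012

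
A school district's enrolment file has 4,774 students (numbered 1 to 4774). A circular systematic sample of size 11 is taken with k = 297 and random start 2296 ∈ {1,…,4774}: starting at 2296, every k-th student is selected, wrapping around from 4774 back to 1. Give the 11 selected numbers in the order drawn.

Selection 1: 2296
Selection 2: 2296 + 297 = 2593
Selection 3: 2593 + 297 = 2890
Selection 4: 2890 + 297 = 3187
Selection 5: 3187 + 297 = 3484
Selection 6: 3484 + 297 = 3781
Selection 7: 3781 + 297 = 4078
Selection 8: 4078 + 297 = 4375
Selection 9: 4375 + 297 = 4672
Selection 10: 4672 + 297 = 4969 → 4969 − 4774 = 195
Selection 11: 195 + 297 = 492

2296, 2593, 2890, 3187, 3484, 3781, 4078, 4375, 4672, 195, 492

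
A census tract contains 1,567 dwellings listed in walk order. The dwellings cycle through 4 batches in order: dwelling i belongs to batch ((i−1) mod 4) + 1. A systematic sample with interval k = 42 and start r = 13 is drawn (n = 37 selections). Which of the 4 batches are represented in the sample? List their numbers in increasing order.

1, 3

Consecutive selections differ by k = 42, so their batch numbers differ by 42 mod 4 = 2.
gcd(42, 4) = 2, so the sample visits 4/2 = 2 distinct residues mod 4.
Start 13 is batch 1; the batches hit are 1, 3.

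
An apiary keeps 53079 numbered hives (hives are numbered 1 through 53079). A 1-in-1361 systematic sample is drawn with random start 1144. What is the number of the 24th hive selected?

k = 1361
24th selection = r + (24−1)·k = 1144 + 23×1361 = 1144 + 31303 = 32447

32447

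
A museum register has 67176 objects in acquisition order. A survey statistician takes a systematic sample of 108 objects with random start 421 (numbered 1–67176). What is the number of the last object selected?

k = 67176/108 = 622
108th selection = r + (108−1)·k = 421 + 107×622 = 421 + 66554 = 66975

66975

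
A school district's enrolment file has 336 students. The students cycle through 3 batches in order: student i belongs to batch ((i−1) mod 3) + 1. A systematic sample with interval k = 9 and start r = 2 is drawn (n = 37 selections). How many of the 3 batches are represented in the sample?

Consecutive selections differ by k = 9, so their batch numbers differ by 9 mod 3 = 0.
gcd(9, 3) = 3, so the sample visits 3/3 = 1 distinct residues mod 3.
Start 2 is batch 2; the batches hit are 2.

1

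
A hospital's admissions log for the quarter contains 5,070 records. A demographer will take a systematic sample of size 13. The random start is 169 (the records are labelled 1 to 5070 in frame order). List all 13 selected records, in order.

k = N/n = 5070/13 = 390
record 1: 169
record 2: 169 + 390 = 559
record 3: 559 + 390 = 949
record 4: 949 + 390 = 1339
record 5: 1339 + 390 = 1729
record 6: 1729 + 390 = 2119
record 7: 2119 + 390 = 2509
record 8: 2509 + 390 = 2899
record 9: 2899 + 390 = 3289
record 10: 3289 + 390 = 3679
record 11: 3679 + 390 = 4069
record 12: 4069 + 390 = 4459
record 13: 4459 + 390 = 4849

169, 559, 949, 1339, 1729, 2119, 2509, 2899, 3289, 3679, 4069, 4459, 4849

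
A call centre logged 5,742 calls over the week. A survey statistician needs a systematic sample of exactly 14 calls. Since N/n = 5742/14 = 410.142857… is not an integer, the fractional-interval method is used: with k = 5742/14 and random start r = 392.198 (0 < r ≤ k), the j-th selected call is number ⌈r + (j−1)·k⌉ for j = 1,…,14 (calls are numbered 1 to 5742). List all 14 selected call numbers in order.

j=1: r + 0k = 392.198 → ⌈·⌉ = 393
j=2: r + 1k = 802.340857… → ⌈·⌉ = 803
j=3: r + 2k = 1212.483714… → ⌈·⌉ = 1213
j=4: r + 3k = 1622.626571… → ⌈·⌉ = 1623
j=5: r + 4k = 2032.769428… → ⌈·⌉ = 2033
j=6: r + 5k = 2442.912285… → ⌈·⌉ = 2443
j=7: r + 6k = 2853.055142… → ⌈·⌉ = 2854
j=8: r + 7k = 3263.198 → ⌈·⌉ = 3264
j=9: r + 8k = 3673.340857… → ⌈·⌉ = 3674
j=10: r + 9k = 4083.483714… → ⌈·⌉ = 4084
j=11: r + 10k = 4493.626571… → ⌈·⌉ = 4494
j=12: r + 11k = 4903.769428… → ⌈·⌉ = 4904
j=13: r + 12k = 5313.912285… → ⌈·⌉ = 5314
j=14: r + 13k = 5724.055142… → ⌈·⌉ = 5725

393, 803, 1213, 1623, 2033, 2443, 2854, 3264, 3674, 4084, 4494, 4904, 5314, 5725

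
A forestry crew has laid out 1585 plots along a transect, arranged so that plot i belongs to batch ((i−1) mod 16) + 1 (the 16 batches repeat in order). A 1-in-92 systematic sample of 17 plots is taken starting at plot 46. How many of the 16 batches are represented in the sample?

Consecutive selections differ by k = 92, so their batch numbers differ by 92 mod 16 = 12.
gcd(92, 16) = 4, so the sample visits 16/4 = 4 distinct residues mod 16.
Start 46 is batch 14; the batches hit are 2, 6, 10, 14.

4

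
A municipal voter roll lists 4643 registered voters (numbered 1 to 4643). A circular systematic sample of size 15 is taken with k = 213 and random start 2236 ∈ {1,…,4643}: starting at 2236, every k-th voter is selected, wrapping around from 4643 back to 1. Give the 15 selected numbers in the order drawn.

Selection 1: 2236
Selection 2: 2236 + 213 = 2449
Selection 3: 2449 + 213 = 2662
Selection 4: 2662 + 213 = 2875
Selection 5: 2875 + 213 = 3088
Selection 6: 3088 + 213 = 3301
Selection 7: 3301 + 213 = 3514
Selection 8: 3514 + 213 = 3727
Selection 9: 3727 + 213 = 3940
Selection 10: 3940 + 213 = 4153
Selection 11: 4153 + 213 = 4366
Selection 12: 4366 + 213 = 4579
Selection 13: 4579 + 213 = 4792 → 4792 − 4643 = 149
Selection 14: 149 + 213 = 362
Selection 15: 362 + 213 = 575

2236, 2449, 2662, 2875, 3088, 3301, 3514, 3727, 3940, 4153, 4366, 4579, 149, 362, 575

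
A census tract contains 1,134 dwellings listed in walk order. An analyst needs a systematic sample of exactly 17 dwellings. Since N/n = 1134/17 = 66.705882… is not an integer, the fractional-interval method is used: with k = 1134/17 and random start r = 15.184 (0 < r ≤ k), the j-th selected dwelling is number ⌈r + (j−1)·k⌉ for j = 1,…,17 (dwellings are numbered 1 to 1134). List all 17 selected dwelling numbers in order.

16, 82, 149, 216, 283, 349, 416, 483, 549, 616, 683, 749, 816, 883, 950, 1016, 1083

j=1: r + 0k = 15.184 → ⌈·⌉ = 16
j=2: r + 1k = 81.889882… → ⌈·⌉ = 82
j=3: r + 2k = 148.595764… → ⌈·⌉ = 149
j=4: r + 3k = 215.301647… → ⌈·⌉ = 216
j=5: r + 4k = 282.007529… → ⌈·⌉ = 283
j=6: r + 5k = 348.713411… → ⌈·⌉ = 349
j=7: r + 6k = 415.419294… → ⌈·⌉ = 416
j=8: r + 7k = 482.125176… → ⌈·⌉ = 483
j=9: r + 8k = 548.831058… → ⌈·⌉ = 549
j=10: r + 9k = 615.536941… → ⌈·⌉ = 616
j=11: r + 10k = 682.242823… → ⌈·⌉ = 683
j=12: r + 11k = 748.948705… → ⌈·⌉ = 749
j=13: r + 12k = 815.654588… → ⌈·⌉ = 816
j=14: r + 13k = 882.360470… → ⌈·⌉ = 883
j=15: r + 14k = 949.066352… → ⌈·⌉ = 950
j=16: r + 15k = 1015.772235… → ⌈·⌉ = 1016
j=17: r + 16k = 1082.478117… → ⌈·⌉ = 1083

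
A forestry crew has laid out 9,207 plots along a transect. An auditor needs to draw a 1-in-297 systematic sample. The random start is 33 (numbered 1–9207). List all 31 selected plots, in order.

plot 1: 33
plot 2: 33 + 297 = 330
plot 3: 330 + 297 = 627
plot 4: 627 + 297 = 924
plot 5: 924 + 297 = 1221
plot 6: 1221 + 297 = 1518
plot 7: 1518 + 297 = 1815
plot 8: 1815 + 297 = 2112
plot 9: 2112 + 297 = 2409
plot 10: 2409 + 297 = 2706
plot 11: 2706 + 297 = 3003
plot 12: 3003 + 297 = 3300
plot 13: 3300 + 297 = 3597
plot 14: 3597 + 297 = 3894
plot 15: 3894 + 297 = 4191
plot 16: 4191 + 297 = 4488
plot 17: 4488 + 297 = 4785
plot 18: 4785 + 297 = 5082
plot 19: 5082 + 297 = 5379
plot 20: 5379 + 297 = 5676
plot 21: 5676 + 297 = 5973
plot 22: 5973 + 297 = 6270
plot 23: 6270 + 297 = 6567
plot 24: 6567 + 297 = 6864
plot 25: 6864 + 297 = 7161
plot 26: 7161 + 297 = 7458
plot 27: 7458 + 297 = 7755
plot 28: 7755 + 297 = 8052
plot 29: 8052 + 297 = 8349
plot 30: 8349 + 297 = 8646
plot 31: 8646 + 297 = 8943

33, 330, 627, 924, 1221, 1518, 1815, 2112, 2409, 2706, 3003, 3300, 3597, 3894, 4191, 4488, 4785, 5082, 5379, 5676, 5973, 6270, 6567, 6864, 7161, 7458, 7755, 8052, 8349, 8646, 8943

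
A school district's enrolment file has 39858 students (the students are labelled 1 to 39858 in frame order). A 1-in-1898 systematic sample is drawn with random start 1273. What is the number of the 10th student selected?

18355

k = 1898
10th selection = r + (10−1)·k = 1273 + 9×1898 = 1273 + 17082 = 18355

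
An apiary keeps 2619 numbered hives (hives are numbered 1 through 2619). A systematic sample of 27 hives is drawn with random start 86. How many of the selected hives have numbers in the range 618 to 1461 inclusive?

9

k = 2619/27 = 97
First selection ≥ 618: 86 + ⌈(618−86)/97⌉·97 = 86 + 6×97 = 668
Last selection ≤ 1461: 86 + ⌊(1461−86)/97⌋·97 = 86 + 14×97 = 1444
Count = 14 − 6 + 1 = 9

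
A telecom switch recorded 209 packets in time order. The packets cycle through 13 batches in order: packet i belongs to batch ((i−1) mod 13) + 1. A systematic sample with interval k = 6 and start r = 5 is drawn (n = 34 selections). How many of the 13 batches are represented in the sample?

Consecutive selections differ by k = 6, so their batch numbers differ by 6 mod 13 = 6.
gcd(6, 13) = 1, so the sample visits 13/1 = 13 distinct residues mod 13.
Start 5 is batch 5; the batches hit are 1, 2, 3, 4, 5, 6, 7, 8, 9, 10, 11, 12, 13.

13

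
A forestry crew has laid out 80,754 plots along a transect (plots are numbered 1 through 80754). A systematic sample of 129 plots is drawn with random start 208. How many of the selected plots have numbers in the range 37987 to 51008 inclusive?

21

k = 80754/129 = 626
First selection ≥ 37987: 208 + ⌈(37987−208)/626⌉·626 = 208 + 61×626 = 38394
Last selection ≤ 51008: 208 + ⌊(51008−208)/626⌋·626 = 208 + 81×626 = 50914
Count = 81 − 61 + 1 = 21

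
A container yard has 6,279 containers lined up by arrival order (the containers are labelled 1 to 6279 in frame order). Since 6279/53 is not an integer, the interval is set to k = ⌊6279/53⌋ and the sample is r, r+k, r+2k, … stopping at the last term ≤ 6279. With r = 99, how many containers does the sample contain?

53

k = ⌊6279/53⌋ = 118
Achieved size = ⌊(6279 − 99)/118⌋ + 1 = ⌊6180/118⌋ + 1 = 52 + 1 = 53
(last selection: 99 + 52×118 = 6235 ≤ 6279; next would be 6353 > 6279)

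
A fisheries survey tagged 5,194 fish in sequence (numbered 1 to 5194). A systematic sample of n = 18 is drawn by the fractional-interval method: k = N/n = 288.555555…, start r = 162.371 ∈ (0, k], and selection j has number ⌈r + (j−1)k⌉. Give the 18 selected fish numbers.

163, 451, 740, 1029, 1317, 1606, 1894, 2183, 2471, 2760, 3048, 3337, 3626, 3914, 4203, 4491, 4780, 5068

j=1: r + 0k = 162.371 → ⌈·⌉ = 163
j=2: r + 1k = 450.926555… → ⌈·⌉ = 451
j=3: r + 2k = 739.482111… → ⌈·⌉ = 740
j=4: r + 3k = 1028.037666… → ⌈·⌉ = 1029
j=5: r + 4k = 1316.593222… → ⌈·⌉ = 1317
j=6: r + 5k = 1605.148777… → ⌈·⌉ = 1606
j=7: r + 6k = 1893.704333… → ⌈·⌉ = 1894
j=8: r + 7k = 2182.259888… → ⌈·⌉ = 2183
j=9: r + 8k = 2470.815444… → ⌈·⌉ = 2471
j=10: r + 9k = 2759.371 → ⌈·⌉ = 2760
j=11: r + 10k = 3047.926555… → ⌈·⌉ = 3048
j=12: r + 11k = 3336.482111… → ⌈·⌉ = 3337
j=13: r + 12k = 3625.037666… → ⌈·⌉ = 3626
j=14: r + 13k = 3913.593222… → ⌈·⌉ = 3914
j=15: r + 14k = 4202.148777… → ⌈·⌉ = 4203
j=16: r + 15k = 4490.704333… → ⌈·⌉ = 4491
j=17: r + 16k = 4779.259888… → ⌈·⌉ = 4780
j=18: r + 17k = 5067.815444… → ⌈·⌉ = 5068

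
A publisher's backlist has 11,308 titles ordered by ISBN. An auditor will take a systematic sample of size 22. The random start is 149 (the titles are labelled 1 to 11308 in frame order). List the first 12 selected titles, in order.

k = N/n = 11308/22 = 514
title 1: 149
title 2: 149 + 514 = 663
title 3: 663 + 514 = 1177
title 4: 1177 + 514 = 1691
title 5: 1691 + 514 = 2205
title 6: 2205 + 514 = 2719
title 7: 2719 + 514 = 3233
title 8: 3233 + 514 = 3747
title 9: 3747 + 514 = 4261
title 10: 4261 + 514 = 4775
title 11: 4775 + 514 = 5289
title 12: 5289 + 514 = 5803

149, 663, 1177, 1691, 2205, 2719, 3233, 3747, 4261, 4775, 5289, 5803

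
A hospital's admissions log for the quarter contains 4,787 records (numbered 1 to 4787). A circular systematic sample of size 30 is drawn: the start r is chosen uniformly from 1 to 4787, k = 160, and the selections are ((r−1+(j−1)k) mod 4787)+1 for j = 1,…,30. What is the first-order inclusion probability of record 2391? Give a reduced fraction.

For each position j, as r ranges over 1…4787 the j-th selection hits every record exactly once, so record 2391 is selected for exactly 30 of the 4787 starts.
Inclusion probability = 30/4787.

30/4787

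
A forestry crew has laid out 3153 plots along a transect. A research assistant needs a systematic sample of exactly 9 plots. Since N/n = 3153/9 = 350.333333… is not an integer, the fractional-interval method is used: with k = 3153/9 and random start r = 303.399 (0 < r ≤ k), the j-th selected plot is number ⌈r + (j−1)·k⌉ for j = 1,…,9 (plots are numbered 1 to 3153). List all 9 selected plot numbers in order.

j=1: r + 0k = 303.399 → ⌈·⌉ = 304
j=2: r + 1k = 653.732333… → ⌈·⌉ = 654
j=3: r + 2k = 1004.065666… → ⌈·⌉ = 1005
j=4: r + 3k = 1354.399 → ⌈·⌉ = 1355
j=5: r + 4k = 1704.732333… → ⌈·⌉ = 1705
j=6: r + 5k = 2055.065666… → ⌈·⌉ = 2056
j=7: r + 6k = 2405.399 → ⌈·⌉ = 2406
j=8: r + 7k = 2755.732333… → ⌈·⌉ = 2756
j=9: r + 8k = 3106.065666… → ⌈·⌉ = 3107

304, 654, 1005, 1355, 1705, 2056, 2406, 2756, 3107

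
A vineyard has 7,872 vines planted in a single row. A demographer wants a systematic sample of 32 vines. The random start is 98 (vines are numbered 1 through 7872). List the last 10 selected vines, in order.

5510, 5756, 6002, 6248, 6494, 6740, 6986, 7232, 7478, 7724

k = N/n = 7872/32 = 246
23rd selection = 98 + 22×246 = 5510
24th: 5510 + 246 = 5756
25th: 5756 + 246 = 6002
26th: 6002 + 246 = 6248
27th: 6248 + 246 = 6494
28th: 6494 + 246 = 6740
29th: 6740 + 246 = 6986
30th: 6986 + 246 = 7232
31st: 7232 + 246 = 7478
32nd: 7478 + 246 = 7724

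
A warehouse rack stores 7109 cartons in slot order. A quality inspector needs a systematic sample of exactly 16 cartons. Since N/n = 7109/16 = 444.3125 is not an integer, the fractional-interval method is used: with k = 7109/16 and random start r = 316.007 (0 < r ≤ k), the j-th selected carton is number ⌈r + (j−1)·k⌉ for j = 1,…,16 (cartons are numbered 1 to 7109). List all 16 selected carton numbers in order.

j=1: r + 0k = 316.007 → ⌈·⌉ = 317
j=2: r + 1k = 760.3195 → ⌈·⌉ = 761
j=3: r + 2k = 1204.632 → ⌈·⌉ = 1205
j=4: r + 3k = 1648.9445 → ⌈·⌉ = 1649
j=5: r + 4k = 2093.257 → ⌈·⌉ = 2094
j=6: r + 5k = 2537.5695 → ⌈·⌉ = 2538
j=7: r + 6k = 2981.882 → ⌈·⌉ = 2982
j=8: r + 7k = 3426.1945 → ⌈·⌉ = 3427
j=9: r + 8k = 3870.507 → ⌈·⌉ = 3871
j=10: r + 9k = 4314.8195 → ⌈·⌉ = 4315
j=11: r + 10k = 4759.132 → ⌈·⌉ = 4760
j=12: r + 11k = 5203.4445 → ⌈·⌉ = 5204
j=13: r + 12k = 5647.757 → ⌈·⌉ = 5648
j=14: r + 13k = 6092.0695 → ⌈·⌉ = 6093
j=15: r + 14k = 6536.382 → ⌈·⌉ = 6537
j=16: r + 15k = 6980.6945 → ⌈·⌉ = 6981

317, 761, 1205, 1649, 2094, 2538, 2982, 3427, 3871, 4315, 4760, 5204, 5648, 6093, 6537, 6981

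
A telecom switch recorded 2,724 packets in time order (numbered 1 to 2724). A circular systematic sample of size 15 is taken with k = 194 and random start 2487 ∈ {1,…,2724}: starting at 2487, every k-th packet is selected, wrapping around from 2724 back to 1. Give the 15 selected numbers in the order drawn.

2487, 2681, 151, 345, 539, 733, 927, 1121, 1315, 1509, 1703, 1897, 2091, 2285, 2479

Selection 1: 2487
Selection 2: 2487 + 194 = 2681
Selection 3: 2681 + 194 = 2875 → 2875 − 2724 = 151
Selection 4: 151 + 194 = 345
Selection 5: 345 + 194 = 539
Selection 6: 539 + 194 = 733
Selection 7: 733 + 194 = 927
Selection 8: 927 + 194 = 1121
Selection 9: 1121 + 194 = 1315
Selection 10: 1315 + 194 = 1509
Selection 11: 1509 + 194 = 1703
Selection 12: 1703 + 194 = 1897
Selection 13: 1897 + 194 = 2091
Selection 14: 2091 + 194 = 2285
Selection 15: 2285 + 194 = 2479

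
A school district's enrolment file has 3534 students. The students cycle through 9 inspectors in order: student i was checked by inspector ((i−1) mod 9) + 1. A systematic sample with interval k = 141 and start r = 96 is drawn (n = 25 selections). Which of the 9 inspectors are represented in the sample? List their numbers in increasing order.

3, 6, 9

Consecutive selections differ by k = 141, so their inspector numbers differ by 141 mod 9 = 6.
gcd(141, 9) = 3, so the sample visits 9/3 = 3 distinct residues mod 9.
Start 96 is inspector 6; the inspectors hit are 3, 6, 9.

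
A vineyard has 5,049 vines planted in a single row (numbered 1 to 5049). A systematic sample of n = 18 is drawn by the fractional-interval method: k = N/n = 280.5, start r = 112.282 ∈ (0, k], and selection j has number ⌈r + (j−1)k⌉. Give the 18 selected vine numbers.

j=1: r + 0k = 112.282 → ⌈·⌉ = 113
j=2: r + 1k = 392.782 → ⌈·⌉ = 393
j=3: r + 2k = 673.282 → ⌈·⌉ = 674
j=4: r + 3k = 953.782 → ⌈·⌉ = 954
j=5: r + 4k = 1234.282 → ⌈·⌉ = 1235
j=6: r + 5k = 1514.782 → ⌈·⌉ = 1515
j=7: r + 6k = 1795.282 → ⌈·⌉ = 1796
j=8: r + 7k = 2075.782 → ⌈·⌉ = 2076
j=9: r + 8k = 2356.282 → ⌈·⌉ = 2357
j=10: r + 9k = 2636.782 → ⌈·⌉ = 2637
j=11: r + 10k = 2917.282 → ⌈·⌉ = 2918
j=12: r + 11k = 3197.782 → ⌈·⌉ = 3198
j=13: r + 12k = 3478.282 → ⌈·⌉ = 3479
j=14: r + 13k = 3758.782 → ⌈·⌉ = 3759
j=15: r + 14k = 4039.282 → ⌈·⌉ = 4040
j=16: r + 15k = 4319.782 → ⌈·⌉ = 4320
j=17: r + 16k = 4600.282 → ⌈·⌉ = 4601
j=18: r + 17k = 4880.782 → ⌈·⌉ = 4881

113, 393, 674, 954, 1235, 1515, 1796, 2076, 2357, 2637, 2918, 3198, 3479, 3759, 4040, 4320, 4601, 4881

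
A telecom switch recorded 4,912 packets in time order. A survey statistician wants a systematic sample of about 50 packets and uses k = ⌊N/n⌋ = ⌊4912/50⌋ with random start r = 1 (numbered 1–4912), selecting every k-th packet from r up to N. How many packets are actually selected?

51

k = ⌊4912/50⌋ = 98
Achieved size = ⌊(4912 − 1)/98⌋ + 1 = ⌊4911/98⌋ + 1 = 50 + 1 = 51
(last selection: 1 + 50×98 = 4901 ≤ 4912; next would be 4999 > 4912)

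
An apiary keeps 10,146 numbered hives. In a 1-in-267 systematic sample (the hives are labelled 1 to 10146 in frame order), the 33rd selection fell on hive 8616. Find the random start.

k = 267
r = 8616 − (33−1)×267 = 8616 − 8544 = 72

72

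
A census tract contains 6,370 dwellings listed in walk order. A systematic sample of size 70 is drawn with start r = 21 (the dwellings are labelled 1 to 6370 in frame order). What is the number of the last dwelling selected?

k = 6370/70 = 91
70th selection = r + (70−1)·k = 21 + 69×91 = 21 + 6279 = 6300

6300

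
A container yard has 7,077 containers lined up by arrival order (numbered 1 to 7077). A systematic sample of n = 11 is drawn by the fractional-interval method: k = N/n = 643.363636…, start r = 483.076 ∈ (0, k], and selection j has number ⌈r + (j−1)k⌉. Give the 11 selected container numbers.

484, 1127, 1770, 2414, 3057, 3700, 4344, 4987, 5630, 6274, 6917

j=1: r + 0k = 483.076 → ⌈·⌉ = 484
j=2: r + 1k = 1126.439636… → ⌈·⌉ = 1127
j=3: r + 2k = 1769.803272… → ⌈·⌉ = 1770
j=4: r + 3k = 2413.166909… → ⌈·⌉ = 2414
j=5: r + 4k = 3056.530545… → ⌈·⌉ = 3057
j=6: r + 5k = 3699.894181… → ⌈·⌉ = 3700
j=7: r + 6k = 4343.257818… → ⌈·⌉ = 4344
j=8: r + 7k = 4986.621454… → ⌈·⌉ = 4987
j=9: r + 8k = 5629.985090… → ⌈·⌉ = 5630
j=10: r + 9k = 6273.348727… → ⌈·⌉ = 6274
j=11: r + 10k = 6916.712363… → ⌈·⌉ = 6917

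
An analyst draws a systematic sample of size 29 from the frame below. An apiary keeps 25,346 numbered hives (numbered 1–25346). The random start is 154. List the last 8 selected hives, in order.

18508, 19382, 20256, 21130, 22004, 22878, 23752, 24626

k = N/n = 25346/29 = 874
22nd selection = 154 + 21×874 = 18508
23rd: 18508 + 874 = 19382
24th: 19382 + 874 = 20256
25th: 20256 + 874 = 21130
26th: 21130 + 874 = 22004
27th: 22004 + 874 = 22878
28th: 22878 + 874 = 23752
29th: 23752 + 874 = 24626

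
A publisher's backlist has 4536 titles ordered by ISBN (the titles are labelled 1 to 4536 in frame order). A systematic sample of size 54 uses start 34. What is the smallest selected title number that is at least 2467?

2470

k = 4536/54 = 84
Steps past start: ⌈(2467 − 34)/84⌉ = ⌈2433/84⌉ = 29
Selected title: 34 + 29×84 = 2470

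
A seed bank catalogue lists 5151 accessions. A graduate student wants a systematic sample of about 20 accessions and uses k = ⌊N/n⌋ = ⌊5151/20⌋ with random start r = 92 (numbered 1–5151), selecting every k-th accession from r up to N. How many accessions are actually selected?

k = ⌊5151/20⌋ = 257
Achieved size = ⌊(5151 − 92)/257⌋ + 1 = ⌊5059/257⌋ + 1 = 19 + 1 = 20
(last selection: 92 + 19×257 = 4975 ≤ 5151; next would be 5232 > 5151)

20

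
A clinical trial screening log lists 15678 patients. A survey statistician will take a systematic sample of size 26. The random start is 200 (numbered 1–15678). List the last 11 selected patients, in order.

k = N/n = 15678/26 = 603
16th selection = 200 + 15×603 = 9245
17th: 9245 + 603 = 9848
18th: 9848 + 603 = 10451
19th: 10451 + 603 = 11054
20th: 11054 + 603 = 11657
21st: 11657 + 603 = 12260
22nd: 12260 + 603 = 12863
23rd: 12863 + 603 = 13466
24th: 13466 + 603 = 14069
25th: 14069 + 603 = 14672
26th: 14672 + 603 = 15275

9245, 9848, 10451, 11054, 11657, 12260, 12863, 13466, 14069, 14672, 15275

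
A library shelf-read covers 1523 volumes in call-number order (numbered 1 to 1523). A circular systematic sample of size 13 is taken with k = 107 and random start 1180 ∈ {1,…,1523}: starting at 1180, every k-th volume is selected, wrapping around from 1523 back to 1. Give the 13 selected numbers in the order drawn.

Selection 1: 1180
Selection 2: 1180 + 107 = 1287
Selection 3: 1287 + 107 = 1394
Selection 4: 1394 + 107 = 1501
Selection 5: 1501 + 107 = 1608 → 1608 − 1523 = 85
Selection 6: 85 + 107 = 192
Selection 7: 192 + 107 = 299
Selection 8: 299 + 107 = 406
Selection 9: 406 + 107 = 513
Selection 10: 513 + 107 = 620
Selection 11: 620 + 107 = 727
Selection 12: 727 + 107 = 834
Selection 13: 834 + 107 = 941

1180, 1287, 1394, 1501, 85, 192, 299, 406, 513, 620, 727, 834, 941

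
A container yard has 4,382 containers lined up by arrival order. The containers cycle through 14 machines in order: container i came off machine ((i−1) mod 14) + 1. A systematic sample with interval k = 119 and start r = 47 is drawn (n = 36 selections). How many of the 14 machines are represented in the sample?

2

Consecutive selections differ by k = 119, so their machine numbers differ by 119 mod 14 = 7.
gcd(119, 14) = 7, so the sample visits 14/7 = 2 distinct residues mod 14.
Start 47 is machine 5; the machines hit are 5, 12.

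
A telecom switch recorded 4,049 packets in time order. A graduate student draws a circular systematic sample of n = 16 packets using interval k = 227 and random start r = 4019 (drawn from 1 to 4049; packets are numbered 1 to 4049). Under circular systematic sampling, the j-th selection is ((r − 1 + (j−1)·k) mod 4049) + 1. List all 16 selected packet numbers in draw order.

4019, 197, 424, 651, 878, 1105, 1332, 1559, 1786, 2013, 2240, 2467, 2694, 2921, 3148, 3375

Selection 1: 4019
Selection 2: 4019 + 227 = 4246 → 4246 − 4049 = 197
Selection 3: 197 + 227 = 424
Selection 4: 424 + 227 = 651
Selection 5: 651 + 227 = 878
Selection 6: 878 + 227 = 1105
Selection 7: 1105 + 227 = 1332
Selection 8: 1332 + 227 = 1559
Selection 9: 1559 + 227 = 1786
Selection 10: 1786 + 227 = 2013
Selection 11: 2013 + 227 = 2240
Selection 12: 2240 + 227 = 2467
Selection 13: 2467 + 227 = 2694
Selection 14: 2694 + 227 = 2921
Selection 15: 2921 + 227 = 3148
Selection 16: 3148 + 227 = 3375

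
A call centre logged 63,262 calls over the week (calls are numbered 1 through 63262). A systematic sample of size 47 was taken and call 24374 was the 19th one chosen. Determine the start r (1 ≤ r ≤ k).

k = 63262/47 = 1346
r = 24374 − (19−1)×1346 = 24374 − 24228 = 146

146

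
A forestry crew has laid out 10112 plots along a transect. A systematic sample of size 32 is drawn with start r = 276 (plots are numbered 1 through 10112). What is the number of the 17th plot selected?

5332

k = 10112/32 = 316
17th selection = r + (17−1)·k = 276 + 16×316 = 276 + 5056 = 5332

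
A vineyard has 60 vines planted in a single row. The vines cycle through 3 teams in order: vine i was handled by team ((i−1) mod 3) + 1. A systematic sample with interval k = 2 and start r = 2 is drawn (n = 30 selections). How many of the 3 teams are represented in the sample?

Consecutive selections differ by k = 2, so their team numbers differ by 2 mod 3 = 2.
gcd(2, 3) = 1, so the sample visits 3/1 = 3 distinct residues mod 3.
Start 2 is team 2; the teams hit are 1, 2, 3.

3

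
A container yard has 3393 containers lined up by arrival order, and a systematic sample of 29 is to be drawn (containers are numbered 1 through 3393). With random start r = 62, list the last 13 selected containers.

k = N/n = 3393/29 = 117
17th selection = 62 + 16×117 = 1934
18th: 1934 + 117 = 2051
19th: 2051 + 117 = 2168
20th: 2168 + 117 = 2285
21st: 2285 + 117 = 2402
22nd: 2402 + 117 = 2519
23rd: 2519 + 117 = 2636
24th: 2636 + 117 = 2753
25th: 2753 + 117 = 2870
26th: 2870 + 117 = 2987
27th: 2987 + 117 = 3104
28th: 3104 + 117 = 3221
29th: 3221 + 117 = 3338

1934, 2051, 2168, 2285, 2402, 2519, 2636, 2753, 2870, 2987, 3104, 3221, 3338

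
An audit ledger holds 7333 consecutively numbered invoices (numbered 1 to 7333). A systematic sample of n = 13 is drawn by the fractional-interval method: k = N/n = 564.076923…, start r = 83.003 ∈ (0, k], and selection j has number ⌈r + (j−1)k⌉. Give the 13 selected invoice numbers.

j=1: r + 0k = 83.003 → ⌈·⌉ = 84
j=2: r + 1k = 647.079923… → ⌈·⌉ = 648
j=3: r + 2k = 1211.156846… → ⌈·⌉ = 1212
j=4: r + 3k = 1775.233769… → ⌈·⌉ = 1776
j=5: r + 4k = 2339.310692… → ⌈·⌉ = 2340
j=6: r + 5k = 2903.387615… → ⌈·⌉ = 2904
j=7: r + 6k = 3467.464538… → ⌈·⌉ = 3468
j=8: r + 7k = 4031.541461… → ⌈·⌉ = 4032
j=9: r + 8k = 4595.618384… → ⌈·⌉ = 4596
j=10: r + 9k = 5159.695307… → ⌈·⌉ = 5160
j=11: r + 10k = 5723.772230… → ⌈·⌉ = 5724
j=12: r + 11k = 6287.849153… → ⌈·⌉ = 6288
j=13: r + 12k = 6851.926076… → ⌈·⌉ = 6852

84, 648, 1212, 1776, 2340, 2904, 3468, 4032, 4596, 5160, 5724, 6288, 6852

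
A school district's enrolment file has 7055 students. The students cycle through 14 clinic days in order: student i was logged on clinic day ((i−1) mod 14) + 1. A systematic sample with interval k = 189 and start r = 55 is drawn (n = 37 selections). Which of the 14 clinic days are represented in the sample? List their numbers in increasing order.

Consecutive selections differ by k = 189, so their clinic day numbers differ by 189 mod 14 = 7.
gcd(189, 14) = 7, so the sample visits 14/7 = 2 distinct residues mod 14.
Start 55 is clinic day 13; the clinic days hit are 6, 13.

6, 13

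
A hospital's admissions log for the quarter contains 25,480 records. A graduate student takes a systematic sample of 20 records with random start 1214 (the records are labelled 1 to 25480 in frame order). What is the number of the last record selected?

k = 25480/20 = 1274
20th selection = r + (20−1)·k = 1214 + 19×1274 = 1214 + 24206 = 25420

25420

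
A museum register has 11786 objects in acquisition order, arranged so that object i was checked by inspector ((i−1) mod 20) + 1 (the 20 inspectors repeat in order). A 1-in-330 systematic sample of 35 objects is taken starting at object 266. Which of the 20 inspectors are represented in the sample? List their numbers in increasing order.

6, 16

Consecutive selections differ by k = 330, so their inspector numbers differ by 330 mod 20 = 10.
gcd(330, 20) = 10, so the sample visits 20/10 = 2 distinct residues mod 20.
Start 266 is inspector 6; the inspectors hit are 6, 16.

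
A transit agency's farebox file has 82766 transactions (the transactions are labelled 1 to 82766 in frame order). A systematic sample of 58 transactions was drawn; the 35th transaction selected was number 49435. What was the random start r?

k = 82766/58 = 1427
r = 49435 − (35−1)×1427 = 49435 − 48518 = 917

917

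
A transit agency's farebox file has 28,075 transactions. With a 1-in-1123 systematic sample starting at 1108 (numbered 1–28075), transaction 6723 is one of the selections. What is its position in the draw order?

k = 1123
position = (6723 − 1108)/1123 + 1 = 5615/1123 + 1 = 5 + 1 = 6

6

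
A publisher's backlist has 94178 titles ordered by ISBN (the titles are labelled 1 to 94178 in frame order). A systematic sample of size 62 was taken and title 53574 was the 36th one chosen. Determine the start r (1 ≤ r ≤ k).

409

k = 94178/62 = 1519
r = 53574 − (36−1)×1519 = 53574 − 53165 = 409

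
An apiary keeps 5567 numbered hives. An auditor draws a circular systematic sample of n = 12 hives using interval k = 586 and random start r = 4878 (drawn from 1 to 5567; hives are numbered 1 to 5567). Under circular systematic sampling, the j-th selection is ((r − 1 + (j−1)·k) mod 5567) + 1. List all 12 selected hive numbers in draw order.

4878, 5464, 483, 1069, 1655, 2241, 2827, 3413, 3999, 4585, 5171, 190

Selection 1: 4878
Selection 2: 4878 + 586 = 5464
Selection 3: 5464 + 586 = 6050 → 6050 − 5567 = 483
Selection 4: 483 + 586 = 1069
Selection 5: 1069 + 586 = 1655
Selection 6: 1655 + 586 = 2241
Selection 7: 2241 + 586 = 2827
Selection 8: 2827 + 586 = 3413
Selection 9: 3413 + 586 = 3999
Selection 10: 3999 + 586 = 4585
Selection 11: 4585 + 586 = 5171
Selection 12: 5171 + 586 = 5757 → 5757 − 5567 = 190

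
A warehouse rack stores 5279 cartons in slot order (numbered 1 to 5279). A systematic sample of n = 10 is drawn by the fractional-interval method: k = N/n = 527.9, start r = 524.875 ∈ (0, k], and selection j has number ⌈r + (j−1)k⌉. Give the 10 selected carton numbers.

525, 1053, 1581, 2109, 2637, 3165, 3693, 4221, 4749, 5276

j=1: r + 0k = 524.875 → ⌈·⌉ = 525
j=2: r + 1k = 1052.775 → ⌈·⌉ = 1053
j=3: r + 2k = 1580.675 → ⌈·⌉ = 1581
j=4: r + 3k = 2108.575 → ⌈·⌉ = 2109
j=5: r + 4k = 2636.475 → ⌈·⌉ = 2637
j=6: r + 5k = 3164.375 → ⌈·⌉ = 3165
j=7: r + 6k = 3692.275 → ⌈·⌉ = 3693
j=8: r + 7k = 4220.175 → ⌈·⌉ = 4221
j=9: r + 8k = 4748.075 → ⌈·⌉ = 4749
j=10: r + 9k = 5275.975 → ⌈·⌉ = 5276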